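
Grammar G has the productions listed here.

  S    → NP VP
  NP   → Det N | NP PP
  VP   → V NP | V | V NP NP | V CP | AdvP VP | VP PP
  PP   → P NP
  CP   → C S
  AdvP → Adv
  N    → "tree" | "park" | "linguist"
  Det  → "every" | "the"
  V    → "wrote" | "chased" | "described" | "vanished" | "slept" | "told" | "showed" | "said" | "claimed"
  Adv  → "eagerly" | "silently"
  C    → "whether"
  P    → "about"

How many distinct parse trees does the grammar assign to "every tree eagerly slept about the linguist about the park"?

5

Two of the 5 distinct bracketings:
[S [NP [Det every] [N tree]] [VP [AdvP [Adv eagerly]] [VP [VP [V slept]] [PP [P about] [NP [NP [Det the] [N linguist]] [PP [P about] [NP [Det the] [N park]]]]]]]]
[S [NP [Det every] [N tree]] [VP [AdvP [Adv eagerly]] [VP [VP [VP [V slept]] [PP [P about] [NP [Det the] [N linguist]]]] [PP [P about] [NP [Det the] [N park]]]]]]
The difference turns on whether NP → NP PP is used at the relevant span, versus an alternative expansion of NP.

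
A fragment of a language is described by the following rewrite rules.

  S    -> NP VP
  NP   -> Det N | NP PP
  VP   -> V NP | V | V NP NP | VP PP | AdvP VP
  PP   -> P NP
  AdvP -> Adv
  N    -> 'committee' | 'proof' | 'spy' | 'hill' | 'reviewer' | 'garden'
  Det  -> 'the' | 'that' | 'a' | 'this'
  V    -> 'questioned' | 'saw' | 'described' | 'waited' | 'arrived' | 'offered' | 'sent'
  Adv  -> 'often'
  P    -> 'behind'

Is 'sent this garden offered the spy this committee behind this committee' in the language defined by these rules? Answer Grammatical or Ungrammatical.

Ungrammatical

For S → NP VP, no prefix of the string parses as an NP.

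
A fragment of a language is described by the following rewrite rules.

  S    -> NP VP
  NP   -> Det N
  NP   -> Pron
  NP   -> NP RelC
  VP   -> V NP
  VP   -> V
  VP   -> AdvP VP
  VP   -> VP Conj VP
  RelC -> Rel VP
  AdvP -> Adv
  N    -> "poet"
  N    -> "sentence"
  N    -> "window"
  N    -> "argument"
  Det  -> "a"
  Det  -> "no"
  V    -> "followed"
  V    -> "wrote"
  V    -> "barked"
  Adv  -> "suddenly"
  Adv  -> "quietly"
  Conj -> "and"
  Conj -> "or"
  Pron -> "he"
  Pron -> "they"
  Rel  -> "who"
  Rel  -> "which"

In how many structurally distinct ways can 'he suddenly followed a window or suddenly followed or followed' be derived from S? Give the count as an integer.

7

Two of the 7 distinct bracketings:
[S [NP [Pron he]] [VP [AdvP [Adv suddenly]] [VP [VP [V followed] [NP [Det a] [N window]]] [Conj or] [VP [AdvP [Adv suddenly]] [VP [VP [V followed]] [Conj or] [VP [V followed]]]]]]]
[S [NP [Pron he]] [VP [AdvP [Adv suddenly]] [VP [VP [V followed] [NP [Det a] [N window]]] [Conj or] [VP [VP [AdvP [Adv suddenly]] [VP [V followed]]] [Conj or] [VP [V followed]]]]]]
The trees differ in how a recursive rule is bracketed over the same span.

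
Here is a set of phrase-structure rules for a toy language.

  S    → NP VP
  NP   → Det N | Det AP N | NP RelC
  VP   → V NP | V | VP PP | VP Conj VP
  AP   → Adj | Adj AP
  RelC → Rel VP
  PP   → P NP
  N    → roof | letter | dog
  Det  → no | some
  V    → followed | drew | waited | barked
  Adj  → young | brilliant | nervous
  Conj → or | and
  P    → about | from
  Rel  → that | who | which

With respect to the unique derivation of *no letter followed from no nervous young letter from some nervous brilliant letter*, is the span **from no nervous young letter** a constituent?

Yes

[S [NP [Det no] [N letter]] [VP [VP [VP [V followed]] [PP [P from] [NP [Det no] [AP [Adj nervous] [AP [Adj young]]] [N letter]]]] [PP [P from] [NP [Det some] [AP [Adj nervous] [AP [Adj brilliant]]] [N letter]]]]]
The words 'from no nervous young letter' are exhaustively dominated by a single PP node (built by PP → P NP), so they form a constituent.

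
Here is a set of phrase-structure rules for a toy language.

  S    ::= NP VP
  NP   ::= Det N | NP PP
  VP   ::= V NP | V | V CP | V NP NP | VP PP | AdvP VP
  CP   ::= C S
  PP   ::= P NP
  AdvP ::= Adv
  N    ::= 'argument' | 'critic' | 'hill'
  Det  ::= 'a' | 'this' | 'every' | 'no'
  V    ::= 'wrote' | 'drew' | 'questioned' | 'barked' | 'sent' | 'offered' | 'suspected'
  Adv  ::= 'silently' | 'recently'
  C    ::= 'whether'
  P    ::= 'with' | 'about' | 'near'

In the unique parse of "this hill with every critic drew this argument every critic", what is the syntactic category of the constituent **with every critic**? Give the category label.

PP

S
  NP
    NP
      Det: this
      N: hill
    PP
      P: with
      NP
        Det: every
        N: critic
  VP
    V: drew
    NP
      Det: this
      N: argument
    NP
      Det: every
      N: critic
The span 'with every critic' is the PP node built by PP → P NP.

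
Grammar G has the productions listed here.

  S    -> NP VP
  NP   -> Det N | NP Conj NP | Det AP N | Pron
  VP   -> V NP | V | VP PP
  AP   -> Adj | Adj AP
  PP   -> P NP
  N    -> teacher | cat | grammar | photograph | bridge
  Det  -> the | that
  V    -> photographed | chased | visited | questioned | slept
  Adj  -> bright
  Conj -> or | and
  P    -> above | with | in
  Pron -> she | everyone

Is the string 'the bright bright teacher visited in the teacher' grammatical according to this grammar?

[S [NP [Det the] [AP [Adj bright] [AP [Adj bright]]] [N teacher]] [VP [VP [V visited]] [PP [P in] [NP [Det the] [N teacher]]]]]
Each bracket corresponds to one application of a listed rule, so the string is derivable from S.

Grammatical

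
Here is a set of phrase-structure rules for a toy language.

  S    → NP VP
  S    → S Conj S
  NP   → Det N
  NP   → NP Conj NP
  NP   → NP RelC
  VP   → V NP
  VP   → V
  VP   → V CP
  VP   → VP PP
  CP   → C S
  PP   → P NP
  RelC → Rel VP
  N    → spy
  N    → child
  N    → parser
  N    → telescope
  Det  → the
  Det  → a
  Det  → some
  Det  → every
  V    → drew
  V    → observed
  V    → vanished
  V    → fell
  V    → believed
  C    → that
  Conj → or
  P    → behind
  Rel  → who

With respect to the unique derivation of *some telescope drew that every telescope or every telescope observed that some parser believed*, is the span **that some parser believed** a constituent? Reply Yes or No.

[S [NP [Det some] [N telescope]] [VP [V drew] [CP [C that] [S [NP [NP [Det every] [N telescope]] [Conj or] [NP [Det every] [N telescope]]] [VP [V observed] [CP [C that] [S [NP [Det some] [N parser]] [VP [V believed]]]]]]]]]
The words 'that some parser believed' are exhaustively dominated by a single CP node (built by CP → C S), so they form a constituent.

Yes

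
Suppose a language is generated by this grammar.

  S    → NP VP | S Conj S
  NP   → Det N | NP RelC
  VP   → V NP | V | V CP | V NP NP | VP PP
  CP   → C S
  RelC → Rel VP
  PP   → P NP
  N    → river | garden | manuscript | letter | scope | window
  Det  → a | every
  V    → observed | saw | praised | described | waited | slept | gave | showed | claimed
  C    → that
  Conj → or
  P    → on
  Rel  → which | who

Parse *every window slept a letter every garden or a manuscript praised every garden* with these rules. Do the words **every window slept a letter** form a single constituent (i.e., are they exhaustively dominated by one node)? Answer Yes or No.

[S [S [NP [Det every] [N window]] [VP [V slept] [NP [Det a] [N letter]] [NP [Det every] [N garden]]]] [Conj or] [S [NP [Det a] [N manuscript]] [VP [V praised] [NP [Det every] [N garden]]]]]
The smallest constituent containing 'every window slept a letter' is the S spanning 'every window slept a letter every garden'; no single node in the tree dominates exactly the given words.

No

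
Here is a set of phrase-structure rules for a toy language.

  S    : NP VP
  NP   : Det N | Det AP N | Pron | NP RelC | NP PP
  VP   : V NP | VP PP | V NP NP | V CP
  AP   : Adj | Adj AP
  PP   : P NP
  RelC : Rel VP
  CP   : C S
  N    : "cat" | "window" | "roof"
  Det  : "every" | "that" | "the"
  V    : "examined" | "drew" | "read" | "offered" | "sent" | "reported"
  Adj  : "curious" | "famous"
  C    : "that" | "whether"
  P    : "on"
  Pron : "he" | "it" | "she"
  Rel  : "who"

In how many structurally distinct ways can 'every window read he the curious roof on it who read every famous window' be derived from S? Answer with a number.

Two of the 3 distinct bracketings:
[S [NP [Det every] [N window]] [VP [VP [V read] [NP [Pron he]] [NP [Det the] [AP [Adj curious]] [N roof]]] [PP [P on] [NP [NP [Pron it]] [RelC [Rel who] [VP [V read] [NP [Det every] [AP [Adj famous]] [N window]]]]]]]]
[S [NP [Det every] [N window]] [VP [V read] [NP [Pron he]] [NP [NP [NP [Det the] [AP [Adj curious]] [N roof]] [PP [P on] [NP [Pron it]]]] [RelC [Rel who] [VP [V read] [NP [Det every] [AP [Adj famous]] [N window]]]]]]]
The difference turns on whether NP → NP PP is used at the relevant span, versus an alternative expansion of NP.

3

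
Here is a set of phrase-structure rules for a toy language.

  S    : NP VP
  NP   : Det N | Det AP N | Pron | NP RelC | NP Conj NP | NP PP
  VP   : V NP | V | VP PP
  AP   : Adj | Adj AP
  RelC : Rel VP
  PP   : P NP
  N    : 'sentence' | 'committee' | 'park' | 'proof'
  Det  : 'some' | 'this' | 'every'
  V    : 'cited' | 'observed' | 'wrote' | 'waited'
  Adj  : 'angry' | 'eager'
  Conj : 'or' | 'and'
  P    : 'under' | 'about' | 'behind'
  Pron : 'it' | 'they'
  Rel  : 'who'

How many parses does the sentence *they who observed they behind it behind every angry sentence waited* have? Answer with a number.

9

Two of the 9 distinct bracketings:
[S [NP [NP [Pron they]] [RelC [Rel who] [VP [V observed] [NP [NP [Pron they]] [PP [P behind] [NP [NP [Pron it]] [PP [P behind] [NP [Det every] [AP [Adj angry]] [N sentence]]]]]]]]] [VP [V waited]]]
[S [NP [NP [Pron they]] [RelC [Rel who] [VP [V observed] [NP [NP [NP [Pron they]] [PP [P behind] [NP [Pron it]]]] [PP [P behind] [NP [Det every] [AP [Adj angry]] [N sentence]]]]]]] [VP [V waited]]]
The trees differ in how a recursive rule is bracketed over the same span.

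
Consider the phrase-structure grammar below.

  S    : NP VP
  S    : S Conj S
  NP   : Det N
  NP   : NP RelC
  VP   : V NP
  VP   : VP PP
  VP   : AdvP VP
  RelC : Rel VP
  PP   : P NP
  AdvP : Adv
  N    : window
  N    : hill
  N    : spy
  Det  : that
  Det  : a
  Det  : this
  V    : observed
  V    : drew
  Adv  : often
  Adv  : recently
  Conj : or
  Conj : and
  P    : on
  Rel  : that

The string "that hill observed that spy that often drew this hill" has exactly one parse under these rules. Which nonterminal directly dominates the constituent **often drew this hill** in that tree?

RelC

S
  NP
    Det: that
    N: hill
  VP
    V: observed
    NP
      NP
        Det: that
        N: spy
      RelC
        Rel: that
        VP
          AdvP
            Adv: often
          VP
            V: drew
            NP
              Det: this
              N: hill
The span 'often drew this hill' is the VP node built by VP → AdvP VP.
Its mother is the RelC built by RelC → Rel VP.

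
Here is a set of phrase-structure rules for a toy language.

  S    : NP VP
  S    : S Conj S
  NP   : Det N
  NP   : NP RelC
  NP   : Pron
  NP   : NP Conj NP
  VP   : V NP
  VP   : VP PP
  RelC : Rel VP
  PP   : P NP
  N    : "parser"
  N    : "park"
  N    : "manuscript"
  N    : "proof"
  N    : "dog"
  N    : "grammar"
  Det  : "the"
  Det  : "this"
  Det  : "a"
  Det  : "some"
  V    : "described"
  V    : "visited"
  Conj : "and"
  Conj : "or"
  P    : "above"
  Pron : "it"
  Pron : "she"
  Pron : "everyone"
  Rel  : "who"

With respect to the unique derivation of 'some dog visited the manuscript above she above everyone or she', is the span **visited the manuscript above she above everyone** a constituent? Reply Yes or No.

No

[S [NP [Det some] [N dog]] [VP [VP [VP [V visited] [NP [Det the] [N manuscript]]] [PP [P above] [NP [Pron she]]]] [PP [P above] [NP [NP [Pron everyone]] [Conj or] [NP [Pron she]]]]]]
The smallest constituent containing 'visited the manuscript above she above everyone' is the VP spanning 'visited the manuscript above she above everyone or she'; no single node in the tree dominates exactly the given words.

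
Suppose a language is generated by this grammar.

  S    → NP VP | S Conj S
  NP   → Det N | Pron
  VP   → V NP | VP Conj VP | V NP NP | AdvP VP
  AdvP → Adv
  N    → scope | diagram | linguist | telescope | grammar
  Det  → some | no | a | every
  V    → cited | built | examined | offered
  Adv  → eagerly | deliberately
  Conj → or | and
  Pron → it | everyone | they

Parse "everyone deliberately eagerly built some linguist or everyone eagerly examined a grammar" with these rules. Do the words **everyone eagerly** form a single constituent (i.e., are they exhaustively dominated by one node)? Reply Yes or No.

No

[S [S [NP [Pron everyone]] [VP [AdvP [Adv deliberately]] [VP [AdvP [Adv eagerly]] [VP [V built] [NP [Det some] [N linguist]]]]]] [Conj or] [S [NP [Pron everyone]] [VP [AdvP [Adv eagerly]] [VP [V examined] [NP [Det a] [N grammar]]]]]]
The smallest constituent containing 'everyone eagerly' is the S spanning 'everyone eagerly examined a grammar'; no single node in the tree dominates exactly the given words.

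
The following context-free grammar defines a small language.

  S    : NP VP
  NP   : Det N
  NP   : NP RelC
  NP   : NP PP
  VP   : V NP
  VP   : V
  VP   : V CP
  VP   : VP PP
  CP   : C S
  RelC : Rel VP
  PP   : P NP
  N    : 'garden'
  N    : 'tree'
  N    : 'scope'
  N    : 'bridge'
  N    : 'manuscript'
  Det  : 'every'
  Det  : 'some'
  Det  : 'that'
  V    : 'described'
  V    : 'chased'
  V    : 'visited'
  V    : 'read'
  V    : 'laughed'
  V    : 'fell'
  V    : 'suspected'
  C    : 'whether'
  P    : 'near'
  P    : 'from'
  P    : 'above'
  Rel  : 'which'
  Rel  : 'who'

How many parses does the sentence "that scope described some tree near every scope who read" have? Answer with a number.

3

Two of the 3 distinct bracketings:
[S [NP [Det that] [N scope]] [VP [V described] [NP [NP [NP [Det some] [N tree]] [PP [P near] [NP [Det every] [N scope]]]] [RelC [Rel who] [VP [V read]]]]]]
[S [NP [Det that] [N scope]] [VP [V described] [NP [NP [Det some] [N tree]] [PP [P near] [NP [NP [Det every] [N scope]] [RelC [Rel who] [VP [V read]]]]]]]]
The trees differ in how a recursive rule is bracketed over the same span.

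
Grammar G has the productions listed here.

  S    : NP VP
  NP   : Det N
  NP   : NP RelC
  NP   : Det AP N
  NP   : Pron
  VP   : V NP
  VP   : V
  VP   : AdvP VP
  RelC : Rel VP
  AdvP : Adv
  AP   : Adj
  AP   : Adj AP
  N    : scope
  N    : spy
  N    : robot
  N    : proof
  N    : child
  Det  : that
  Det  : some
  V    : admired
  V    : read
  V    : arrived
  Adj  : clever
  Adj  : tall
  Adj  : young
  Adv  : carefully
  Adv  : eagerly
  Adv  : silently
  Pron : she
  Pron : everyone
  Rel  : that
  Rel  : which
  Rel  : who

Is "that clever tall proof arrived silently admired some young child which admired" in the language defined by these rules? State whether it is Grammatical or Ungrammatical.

Ungrammatical

For S → NP VP, the only prefix that parses as NP is 'that clever tall proof', but the remainder 'arrived silently admired some young child which admired' is not a VP under these rules.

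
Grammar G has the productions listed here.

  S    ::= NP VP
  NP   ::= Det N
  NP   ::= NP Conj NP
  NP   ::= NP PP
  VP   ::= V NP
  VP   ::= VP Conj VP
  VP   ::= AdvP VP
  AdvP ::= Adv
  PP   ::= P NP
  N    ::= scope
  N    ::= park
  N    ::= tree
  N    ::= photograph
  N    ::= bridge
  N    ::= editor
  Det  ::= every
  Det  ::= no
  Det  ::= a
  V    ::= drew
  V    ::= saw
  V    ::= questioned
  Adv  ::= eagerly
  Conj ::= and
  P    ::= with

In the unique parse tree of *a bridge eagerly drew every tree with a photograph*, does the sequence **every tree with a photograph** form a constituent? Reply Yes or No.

Yes

[S [NP [Det a] [N bridge]] [VP [AdvP [Adv eagerly]] [VP [V drew] [NP [NP [Det every] [N tree]] [PP [P with] [NP [Det a] [N photograph]]]]]]]
The words 'every tree with a photograph' are exhaustively dominated by a single NP node (built by NP → NP PP), so they form a constituent.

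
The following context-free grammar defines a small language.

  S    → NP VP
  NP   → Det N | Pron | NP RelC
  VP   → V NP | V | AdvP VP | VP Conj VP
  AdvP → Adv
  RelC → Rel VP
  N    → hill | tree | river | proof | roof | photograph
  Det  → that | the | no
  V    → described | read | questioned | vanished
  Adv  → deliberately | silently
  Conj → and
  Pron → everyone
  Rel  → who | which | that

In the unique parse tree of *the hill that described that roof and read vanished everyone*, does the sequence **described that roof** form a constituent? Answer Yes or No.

Yes

[S [NP [NP [Det the] [N hill]] [RelC [Rel that] [VP [VP [V described] [NP [Det that] [N roof]]] [Conj and] [VP [V read]]]]] [VP [V vanished] [NP [Pron everyone]]]]
The words 'described that roof' are exhaustively dominated by a single VP node (built by VP → V NP), so they form a constituent.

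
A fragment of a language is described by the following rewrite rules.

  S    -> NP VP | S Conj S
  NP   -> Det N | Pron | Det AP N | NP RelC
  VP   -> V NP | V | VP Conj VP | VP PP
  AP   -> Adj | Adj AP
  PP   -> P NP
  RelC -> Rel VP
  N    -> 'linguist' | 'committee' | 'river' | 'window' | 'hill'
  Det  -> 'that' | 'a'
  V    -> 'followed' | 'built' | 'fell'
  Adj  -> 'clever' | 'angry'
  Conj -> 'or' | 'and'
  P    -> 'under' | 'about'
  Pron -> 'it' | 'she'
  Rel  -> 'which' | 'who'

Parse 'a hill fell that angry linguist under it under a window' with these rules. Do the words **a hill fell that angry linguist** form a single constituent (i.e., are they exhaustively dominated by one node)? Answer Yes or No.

No

[S [NP [Det a] [N hill]] [VP [VP [VP [V fell] [NP [Det that] [AP [Adj angry]] [N linguist]]] [PP [P under] [NP [Pron it]]]] [PP [P under] [NP [Det a] [N window]]]]]
The smallest constituent containing 'a hill fell that angry linguist' is the S spanning 'a hill fell that angry linguist under it under a window'; no single node in the tree dominates exactly the given words.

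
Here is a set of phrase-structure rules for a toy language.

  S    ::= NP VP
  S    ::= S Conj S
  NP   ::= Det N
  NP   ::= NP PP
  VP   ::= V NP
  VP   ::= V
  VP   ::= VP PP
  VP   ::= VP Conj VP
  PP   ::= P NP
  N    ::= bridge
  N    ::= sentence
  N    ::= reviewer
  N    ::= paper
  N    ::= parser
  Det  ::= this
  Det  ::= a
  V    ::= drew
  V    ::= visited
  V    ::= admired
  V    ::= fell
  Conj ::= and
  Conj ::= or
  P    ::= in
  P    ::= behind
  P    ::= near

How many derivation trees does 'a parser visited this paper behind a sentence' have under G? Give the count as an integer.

2

The two bracketings:
[S [NP [Det a] [N parser]] [VP [V visited] [NP [NP [Det this] [N paper]] [PP [P behind] [NP [Det a] [N sentence]]]]]]
[S [NP [Det a] [N parser]] [VP [VP [V visited] [NP [Det this] [N paper]]] [PP [P behind] [NP [Det a] [N sentence]]]]]
The difference turns on whether NP → NP PP is used at the relevant span, versus an alternative expansion of NP.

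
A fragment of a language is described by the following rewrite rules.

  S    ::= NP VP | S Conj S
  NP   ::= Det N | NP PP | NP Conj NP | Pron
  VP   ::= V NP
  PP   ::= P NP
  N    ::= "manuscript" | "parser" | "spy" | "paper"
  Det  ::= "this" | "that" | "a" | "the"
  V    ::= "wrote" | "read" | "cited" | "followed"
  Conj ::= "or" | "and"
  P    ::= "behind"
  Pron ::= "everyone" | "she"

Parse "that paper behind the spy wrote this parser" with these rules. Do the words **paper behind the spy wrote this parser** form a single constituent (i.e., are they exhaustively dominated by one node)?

No

[S [NP [NP [Det that] [N paper]] [PP [P behind] [NP [Det the] [N spy]]]] [VP [V wrote] [NP [Det this] [N parser]]]]
The smallest constituent containing 'paper behind the spy wrote this parser' is the S spanning 'that paper behind the spy wrote this parser'; no single node in the tree dominates exactly the given words.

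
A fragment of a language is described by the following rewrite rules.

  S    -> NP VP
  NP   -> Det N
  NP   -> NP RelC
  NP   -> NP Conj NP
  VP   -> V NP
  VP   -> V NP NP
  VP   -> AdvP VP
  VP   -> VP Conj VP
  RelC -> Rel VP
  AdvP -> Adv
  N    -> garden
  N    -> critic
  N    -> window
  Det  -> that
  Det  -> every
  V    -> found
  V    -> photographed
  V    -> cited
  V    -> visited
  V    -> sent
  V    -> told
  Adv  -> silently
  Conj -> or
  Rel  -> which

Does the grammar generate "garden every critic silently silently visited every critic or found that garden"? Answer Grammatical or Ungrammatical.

Ungrammatical

For S → NP VP, no prefix of the string parses as an NP.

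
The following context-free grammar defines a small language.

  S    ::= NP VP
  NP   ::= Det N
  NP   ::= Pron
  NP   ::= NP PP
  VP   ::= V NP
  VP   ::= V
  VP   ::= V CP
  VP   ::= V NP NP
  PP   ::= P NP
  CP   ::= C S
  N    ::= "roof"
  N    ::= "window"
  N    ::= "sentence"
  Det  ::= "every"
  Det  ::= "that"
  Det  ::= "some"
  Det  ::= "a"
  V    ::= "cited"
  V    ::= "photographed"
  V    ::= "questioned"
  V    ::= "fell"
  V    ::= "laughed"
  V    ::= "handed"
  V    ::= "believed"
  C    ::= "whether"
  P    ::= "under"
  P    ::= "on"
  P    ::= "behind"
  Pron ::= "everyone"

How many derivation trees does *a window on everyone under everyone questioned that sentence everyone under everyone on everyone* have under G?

Two of the 4 distinct bracketings:
[S [NP [NP [Det a] [N window]] [PP [P on] [NP [NP [Pron everyone]] [PP [P under] [NP [Pron everyone]]]]]] [VP [V questioned] [NP [Det that] [N sentence]] [NP [NP [Pron everyone]] [PP [P under] [NP [NP [Pron everyone]] [PP [P on] [NP [Pron everyone]]]]]]]]
[S [NP [NP [Det a] [N window]] [PP [P on] [NP [NP [Pron everyone]] [PP [P under] [NP [Pron everyone]]]]]] [VP [V questioned] [NP [Det that] [N sentence]] [NP [NP [NP [Pron everyone]] [PP [P under] [NP [Pron everyone]]]] [PP [P on] [NP [Pron everyone]]]]]]
The trees differ in how a recursive rule is bracketed over the same span.

4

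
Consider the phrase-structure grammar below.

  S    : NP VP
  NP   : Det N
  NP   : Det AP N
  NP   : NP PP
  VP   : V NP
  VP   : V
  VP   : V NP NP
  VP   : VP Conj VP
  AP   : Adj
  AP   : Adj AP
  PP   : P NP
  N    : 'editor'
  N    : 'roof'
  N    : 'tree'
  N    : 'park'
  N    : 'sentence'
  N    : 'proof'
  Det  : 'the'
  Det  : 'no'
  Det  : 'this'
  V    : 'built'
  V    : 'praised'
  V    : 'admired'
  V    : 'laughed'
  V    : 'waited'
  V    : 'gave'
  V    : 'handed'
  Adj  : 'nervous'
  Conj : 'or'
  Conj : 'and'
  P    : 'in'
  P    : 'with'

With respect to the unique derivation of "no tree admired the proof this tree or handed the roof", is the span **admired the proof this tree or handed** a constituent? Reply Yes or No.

No

[S [NP [Det no] [N tree]] [VP [VP [V admired] [NP [Det the] [N proof]] [NP [Det this] [N tree]]] [Conj or] [VP [V handed] [NP [Det the] [N roof]]]]]
The smallest constituent containing 'admired the proof this tree or handed' is the VP spanning 'admired the proof this tree or handed the roof'; no single node in the tree dominates exactly the given words.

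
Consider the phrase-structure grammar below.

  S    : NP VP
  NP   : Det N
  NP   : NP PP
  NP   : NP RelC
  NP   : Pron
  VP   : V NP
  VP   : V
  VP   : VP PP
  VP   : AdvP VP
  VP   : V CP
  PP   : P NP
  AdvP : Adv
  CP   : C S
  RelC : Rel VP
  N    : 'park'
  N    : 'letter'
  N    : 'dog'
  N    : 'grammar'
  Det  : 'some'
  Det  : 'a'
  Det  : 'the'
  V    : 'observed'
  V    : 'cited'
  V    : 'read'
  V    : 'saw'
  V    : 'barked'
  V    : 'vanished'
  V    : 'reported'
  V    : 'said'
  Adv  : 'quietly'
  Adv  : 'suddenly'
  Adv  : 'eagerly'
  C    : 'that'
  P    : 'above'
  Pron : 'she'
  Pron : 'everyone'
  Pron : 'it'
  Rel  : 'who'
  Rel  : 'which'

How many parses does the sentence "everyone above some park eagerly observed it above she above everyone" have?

Two of the 9 distinct bracketings:
[S [NP [NP [Pron everyone]] [PP [P above] [NP [Det some] [N park]]]] [VP [VP [AdvP [Adv eagerly]] [VP [V observed] [NP [Pron it]]]] [PP [P above] [NP [NP [Pron she]] [PP [P above] [NP [Pron everyone]]]]]]]
[S [NP [NP [Pron everyone]] [PP [P above] [NP [Det some] [N park]]]] [VP [VP [VP [AdvP [Adv eagerly]] [VP [V observed] [NP [Pron it]]]] [PP [P above] [NP [Pron she]]]] [PP [P above] [NP [Pron everyone]]]]]
The trees differ in how a recursive rule is bracketed over the same span.

9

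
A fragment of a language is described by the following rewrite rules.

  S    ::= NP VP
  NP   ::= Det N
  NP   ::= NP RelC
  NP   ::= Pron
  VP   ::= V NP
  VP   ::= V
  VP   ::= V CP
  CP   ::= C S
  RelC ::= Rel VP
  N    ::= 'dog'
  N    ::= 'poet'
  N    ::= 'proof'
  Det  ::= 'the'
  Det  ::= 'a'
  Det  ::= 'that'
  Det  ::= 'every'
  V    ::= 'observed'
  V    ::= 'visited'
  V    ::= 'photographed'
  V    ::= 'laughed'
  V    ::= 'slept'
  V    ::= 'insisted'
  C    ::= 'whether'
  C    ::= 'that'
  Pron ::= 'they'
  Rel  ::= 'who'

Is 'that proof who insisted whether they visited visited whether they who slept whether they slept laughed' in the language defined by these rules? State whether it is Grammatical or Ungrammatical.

Grammatical

S
  NP
    NP
      Det: that
      N: proof
    RelC
      Rel: who
      VP
        V: insisted
        CP
          C: whether
          S
            NP
              Pron: they
            VP
              V: visited
  VP
    V: visited
    CP
      C: whether
      S
        NP
          NP
            Pron: they
          RelC
            Rel: who
            VP
              V: slept
              CP
                C: whether
                S
                  NP
                    Pron: they
                  VP
                    V: slept
        VP
          V: laughed
The bracketing above is licensed at every node by one of the given productions, with S at the root.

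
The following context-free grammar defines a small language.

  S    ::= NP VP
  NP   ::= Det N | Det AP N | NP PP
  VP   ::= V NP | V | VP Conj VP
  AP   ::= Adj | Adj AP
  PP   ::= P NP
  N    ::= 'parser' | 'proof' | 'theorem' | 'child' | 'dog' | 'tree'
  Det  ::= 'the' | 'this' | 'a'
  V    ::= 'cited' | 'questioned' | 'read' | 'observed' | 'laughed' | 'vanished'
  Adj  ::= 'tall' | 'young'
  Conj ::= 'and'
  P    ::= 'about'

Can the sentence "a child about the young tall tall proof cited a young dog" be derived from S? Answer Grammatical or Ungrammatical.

Grammatical

[S [NP [NP [Det a] [N child]] [PP [P about] [NP [Det the] [AP [Adj young] [AP [Adj tall] [AP [Adj tall]]]] [N proof]]]] [VP [V cited] [NP [Det a] [AP [Adj young]] [N dog]]]]
Every word is introduced by a lexical rule and the phrasal rules combine the resulting categories into a single S.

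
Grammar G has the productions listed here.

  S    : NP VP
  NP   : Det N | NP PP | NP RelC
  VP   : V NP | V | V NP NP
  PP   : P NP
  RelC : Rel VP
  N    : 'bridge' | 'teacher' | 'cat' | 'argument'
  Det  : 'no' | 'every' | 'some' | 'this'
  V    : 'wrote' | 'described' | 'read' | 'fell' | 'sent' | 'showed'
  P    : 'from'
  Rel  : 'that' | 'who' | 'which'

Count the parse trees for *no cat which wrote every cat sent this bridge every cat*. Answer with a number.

1

[S [NP [NP [Det no] [N cat]] [RelC [Rel which] [VP [V wrote] [NP [Det every] [N cat]]]]] [VP [V sent] [NP [Det this] [N bridge]] [NP [Det every] [N cat]]]]
No rule offers an alternative attachment or grouping for any span, so this is the only derivation.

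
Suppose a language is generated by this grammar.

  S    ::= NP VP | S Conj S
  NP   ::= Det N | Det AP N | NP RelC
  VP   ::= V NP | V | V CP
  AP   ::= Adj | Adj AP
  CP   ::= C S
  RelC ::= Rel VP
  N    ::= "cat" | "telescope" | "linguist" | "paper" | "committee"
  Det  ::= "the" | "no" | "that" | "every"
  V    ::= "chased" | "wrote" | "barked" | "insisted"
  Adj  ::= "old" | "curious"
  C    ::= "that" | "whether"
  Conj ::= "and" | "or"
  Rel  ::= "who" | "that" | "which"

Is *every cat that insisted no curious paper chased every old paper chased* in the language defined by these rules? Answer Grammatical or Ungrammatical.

For S → NP VP, every NP-prefix leaves a non-VP remainder: after 'every cat' the remainder is not a VP; after 'every cat that insisted' the remainder is not a VP; after 'every cat that insisted no curious paper' the remainder is not a VP. The alternative S rule S → S Conj S likewise has no satisfying split.

Ungrammatical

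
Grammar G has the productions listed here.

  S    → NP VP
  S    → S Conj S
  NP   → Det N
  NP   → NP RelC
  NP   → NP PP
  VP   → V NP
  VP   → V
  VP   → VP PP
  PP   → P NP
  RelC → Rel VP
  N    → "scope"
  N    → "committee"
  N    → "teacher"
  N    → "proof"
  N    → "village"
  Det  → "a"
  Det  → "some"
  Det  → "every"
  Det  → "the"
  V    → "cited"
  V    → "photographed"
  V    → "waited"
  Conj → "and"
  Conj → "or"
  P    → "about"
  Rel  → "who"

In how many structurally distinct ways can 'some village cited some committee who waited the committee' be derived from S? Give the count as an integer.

1

[S [NP [Det some] [N village]] [VP [V cited] [NP [NP [Det some] [N committee]] [RelC [Rel who] [VP [V waited] [NP [Det the] [N committee]]]]]]]
No rule offers an alternative attachment or grouping for any span, so this is the only derivation.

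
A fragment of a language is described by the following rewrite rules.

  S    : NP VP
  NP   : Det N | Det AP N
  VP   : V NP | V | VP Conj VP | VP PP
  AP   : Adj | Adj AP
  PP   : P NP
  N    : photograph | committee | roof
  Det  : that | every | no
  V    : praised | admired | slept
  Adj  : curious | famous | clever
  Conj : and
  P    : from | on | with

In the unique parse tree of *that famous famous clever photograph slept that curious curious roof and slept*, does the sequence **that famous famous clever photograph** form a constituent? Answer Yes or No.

[S [NP [Det that] [AP [Adj famous] [AP [Adj famous] [AP [Adj clever]]]] [N photograph]] [VP [VP [V slept] [NP [Det that] [AP [Adj curious] [AP [Adj curious]]] [N roof]]] [Conj and] [VP [V slept]]]]
The words 'that famous famous clever photograph' are exhaustively dominated by a single NP node (built by NP → Det AP N), so they form a constituent.

Yes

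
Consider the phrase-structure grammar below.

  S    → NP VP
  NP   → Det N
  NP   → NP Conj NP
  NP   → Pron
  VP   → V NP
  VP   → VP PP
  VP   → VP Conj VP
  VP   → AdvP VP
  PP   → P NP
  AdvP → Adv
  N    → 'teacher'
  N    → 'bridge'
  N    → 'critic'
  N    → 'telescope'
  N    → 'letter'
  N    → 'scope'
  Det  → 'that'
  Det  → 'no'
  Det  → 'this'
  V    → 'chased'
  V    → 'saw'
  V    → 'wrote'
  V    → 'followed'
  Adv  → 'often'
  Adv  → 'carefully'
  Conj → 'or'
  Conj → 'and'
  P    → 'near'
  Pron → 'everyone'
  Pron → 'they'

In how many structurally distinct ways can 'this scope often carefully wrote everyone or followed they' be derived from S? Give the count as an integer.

Two of the 3 distinct bracketings:
[S [NP [Det this] [N scope]] [VP [VP [AdvP [Adv often]] [VP [AdvP [Adv carefully]] [VP [V wrote] [NP [Pron everyone]]]]] [Conj or] [VP [V followed] [NP [Pron they]]]]]
[S [NP [Det this] [N scope]] [VP [AdvP [Adv often]] [VP [VP [AdvP [Adv carefully]] [VP [V wrote] [NP [Pron everyone]]]] [Conj or] [VP [V followed] [NP [Pron they]]]]]]
The trees differ in how a recursive rule is bracketed over the same span.

3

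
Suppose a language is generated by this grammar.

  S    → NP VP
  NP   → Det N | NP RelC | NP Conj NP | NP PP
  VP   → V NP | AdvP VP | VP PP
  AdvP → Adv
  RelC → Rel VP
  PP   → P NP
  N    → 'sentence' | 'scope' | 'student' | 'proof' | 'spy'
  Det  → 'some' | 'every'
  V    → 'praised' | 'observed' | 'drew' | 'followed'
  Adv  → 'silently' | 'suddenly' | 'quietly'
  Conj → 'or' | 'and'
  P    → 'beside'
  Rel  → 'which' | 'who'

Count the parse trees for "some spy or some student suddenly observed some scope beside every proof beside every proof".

Two of the 9 distinct bracketings:
[S [NP [NP [Det some] [N spy]] [Conj or] [NP [Det some] [N student]]] [VP [AdvP [Adv suddenly]] [VP [V observed] [NP [NP [Det some] [N scope]] [PP [P beside] [NP [NP [Det every] [N proof]] [PP [P beside] [NP [Det every] [N proof]]]]]]]]]
[S [NP [NP [Det some] [N spy]] [Conj or] [NP [Det some] [N student]]] [VP [AdvP [Adv suddenly]] [VP [V observed] [NP [NP [NP [Det some] [N scope]] [PP [P beside] [NP [Det every] [N proof]]]] [PP [P beside] [NP [Det every] [N proof]]]]]]]
The trees differ in how a recursive rule is bracketed over the same span.

9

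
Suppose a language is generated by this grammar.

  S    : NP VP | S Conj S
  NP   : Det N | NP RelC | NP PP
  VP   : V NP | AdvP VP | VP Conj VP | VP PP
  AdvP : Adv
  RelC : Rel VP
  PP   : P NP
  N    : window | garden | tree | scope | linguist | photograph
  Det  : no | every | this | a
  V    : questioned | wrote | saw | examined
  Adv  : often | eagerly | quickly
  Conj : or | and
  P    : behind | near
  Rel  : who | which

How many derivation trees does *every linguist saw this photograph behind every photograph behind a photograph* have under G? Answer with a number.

Two of the 5 distinct bracketings:
[S [NP [Det every] [N linguist]] [VP [V saw] [NP [NP [Det this] [N photograph]] [PP [P behind] [NP [NP [Det every] [N photograph]] [PP [P behind] [NP [Det a] [N photograph]]]]]]]]
[S [NP [Det every] [N linguist]] [VP [V saw] [NP [NP [NP [Det this] [N photograph]] [PP [P behind] [NP [Det every] [N photograph]]]] [PP [P behind] [NP [Det a] [N photograph]]]]]]
The trees differ in how a recursive rule is bracketed over the same span.

5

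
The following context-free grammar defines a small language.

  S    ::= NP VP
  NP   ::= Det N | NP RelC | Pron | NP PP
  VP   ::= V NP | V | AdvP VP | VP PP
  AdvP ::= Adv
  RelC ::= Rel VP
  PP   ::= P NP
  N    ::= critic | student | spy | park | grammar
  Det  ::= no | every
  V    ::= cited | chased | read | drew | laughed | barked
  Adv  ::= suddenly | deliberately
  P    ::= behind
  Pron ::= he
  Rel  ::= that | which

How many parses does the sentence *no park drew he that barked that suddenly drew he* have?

[S [NP [Det no] [N park]] [VP [V drew] [NP [NP [NP [Pron he]] [RelC [Rel that] [VP [V barked]]]] [RelC [Rel that] [VP [AdvP [Adv suddenly]] [VP [V drew] [NP [Pron he]]]]]]]]
No rule offers an alternative attachment or grouping for any span, so this is the only derivation.

1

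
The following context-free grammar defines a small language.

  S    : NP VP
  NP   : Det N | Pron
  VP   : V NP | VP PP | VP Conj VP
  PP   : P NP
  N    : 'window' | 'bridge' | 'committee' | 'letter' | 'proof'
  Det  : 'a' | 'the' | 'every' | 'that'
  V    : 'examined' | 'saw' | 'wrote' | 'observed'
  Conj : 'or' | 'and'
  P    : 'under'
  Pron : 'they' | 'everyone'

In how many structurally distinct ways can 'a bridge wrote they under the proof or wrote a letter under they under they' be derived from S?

3

Two of the 3 distinct bracketings:
[S [NP [Det a] [N bridge]] [VP [VP [VP [VP [VP [V wrote] [NP [Pron they]]] [PP [P under] [NP [Det the] [N proof]]]] [Conj or] [VP [V wrote] [NP [Det a] [N letter]]]] [PP [P under] [NP [Pron they]]]] [PP [P under] [NP [Pron they]]]]]
[S [NP [Det a] [N bridge]] [VP [VP [VP [VP [V wrote] [NP [Pron they]]] [PP [P under] [NP [Det the] [N proof]]]] [Conj or] [VP [VP [V wrote] [NP [Det a] [N letter]]] [PP [P under] [NP [Pron they]]]]] [PP [P under] [NP [Pron they]]]]]
The trees differ in how a recursive rule is bracketed over the same span.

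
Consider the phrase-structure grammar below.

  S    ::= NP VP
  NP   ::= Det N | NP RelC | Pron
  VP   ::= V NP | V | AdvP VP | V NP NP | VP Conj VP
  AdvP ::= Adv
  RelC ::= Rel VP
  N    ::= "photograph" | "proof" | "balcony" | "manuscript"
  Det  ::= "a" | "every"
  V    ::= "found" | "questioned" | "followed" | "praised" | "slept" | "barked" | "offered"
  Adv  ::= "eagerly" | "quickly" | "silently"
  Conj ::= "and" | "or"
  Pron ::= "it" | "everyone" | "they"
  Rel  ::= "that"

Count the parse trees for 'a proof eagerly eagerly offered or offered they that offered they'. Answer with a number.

6

Two of the 6 distinct bracketings:
[S [NP [Det a] [N proof]] [VP [AdvP [Adv eagerly]] [VP [AdvP [Adv eagerly]] [VP [VP [V offered]] [Conj or] [VP [V offered] [NP [NP [Pron they]] [RelC [Rel that] [VP [V offered] [NP [Pron they]]]]]]]]]]
[S [NP [Det a] [N proof]] [VP [AdvP [Adv eagerly]] [VP [AdvP [Adv eagerly]] [VP [VP [V offered]] [Conj or] [VP [V offered] [NP [NP [Pron they]] [RelC [Rel that] [VP [V offered]]]] [NP [Pron they]]]]]]]
The difference turns on whether VP → V NP is used at the relevant span, versus an alternative expansion of VP.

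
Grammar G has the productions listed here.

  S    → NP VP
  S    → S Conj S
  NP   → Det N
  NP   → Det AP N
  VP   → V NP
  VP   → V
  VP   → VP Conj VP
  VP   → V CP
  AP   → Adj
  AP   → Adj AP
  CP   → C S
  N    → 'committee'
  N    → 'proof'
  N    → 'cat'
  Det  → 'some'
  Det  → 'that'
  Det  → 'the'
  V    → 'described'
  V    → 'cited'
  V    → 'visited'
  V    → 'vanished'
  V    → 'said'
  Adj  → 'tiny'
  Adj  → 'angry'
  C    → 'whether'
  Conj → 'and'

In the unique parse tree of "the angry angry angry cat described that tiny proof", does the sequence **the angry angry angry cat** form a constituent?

Yes

[S [NP [Det the] [AP [Adj angry] [AP [Adj angry] [AP [Adj angry]]]] [N cat]] [VP [V described] [NP [Det that] [AP [Adj tiny]] [N proof]]]]
The words 'the angry angry angry cat' are exhaustively dominated by a single NP node (built by NP → Det AP N), so they form a constituent.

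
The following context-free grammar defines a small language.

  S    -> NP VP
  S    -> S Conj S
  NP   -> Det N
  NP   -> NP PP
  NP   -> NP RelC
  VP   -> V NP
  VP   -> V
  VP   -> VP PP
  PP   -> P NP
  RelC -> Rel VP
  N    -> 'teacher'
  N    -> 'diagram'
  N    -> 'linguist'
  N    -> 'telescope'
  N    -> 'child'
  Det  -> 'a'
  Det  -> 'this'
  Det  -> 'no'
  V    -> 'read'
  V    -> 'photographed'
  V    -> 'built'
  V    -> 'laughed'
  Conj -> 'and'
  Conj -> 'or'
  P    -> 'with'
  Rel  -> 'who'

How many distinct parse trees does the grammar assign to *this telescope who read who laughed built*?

1

[S [NP [NP [NP [Det this] [N telescope]] [RelC [Rel who] [VP [V read]]]] [RelC [Rel who] [VP [V laughed]]]] [VP [V built]]]
No rule offers an alternative attachment or grouping for any span, so this is the only derivation.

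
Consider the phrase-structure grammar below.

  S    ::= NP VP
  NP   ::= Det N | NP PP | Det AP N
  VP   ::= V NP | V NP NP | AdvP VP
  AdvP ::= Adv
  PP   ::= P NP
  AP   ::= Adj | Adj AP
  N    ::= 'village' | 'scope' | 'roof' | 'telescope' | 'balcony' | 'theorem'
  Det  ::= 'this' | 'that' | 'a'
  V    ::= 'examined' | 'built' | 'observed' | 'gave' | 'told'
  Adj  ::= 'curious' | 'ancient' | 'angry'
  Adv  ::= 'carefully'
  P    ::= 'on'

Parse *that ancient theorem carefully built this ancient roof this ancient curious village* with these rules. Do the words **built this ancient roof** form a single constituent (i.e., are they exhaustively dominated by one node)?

[S [NP [Det that] [AP [Adj ancient]] [N theorem]] [VP [AdvP [Adv carefully]] [VP [V built] [NP [Det this] [AP [Adj ancient]] [N roof]] [NP [Det this] [AP [Adj ancient] [AP [Adj curious]]] [N village]]]]]
The smallest constituent containing 'built this ancient roof' is the VP spanning 'built this ancient roof this ancient curious village'; no single node in the tree dominates exactly the given words.

No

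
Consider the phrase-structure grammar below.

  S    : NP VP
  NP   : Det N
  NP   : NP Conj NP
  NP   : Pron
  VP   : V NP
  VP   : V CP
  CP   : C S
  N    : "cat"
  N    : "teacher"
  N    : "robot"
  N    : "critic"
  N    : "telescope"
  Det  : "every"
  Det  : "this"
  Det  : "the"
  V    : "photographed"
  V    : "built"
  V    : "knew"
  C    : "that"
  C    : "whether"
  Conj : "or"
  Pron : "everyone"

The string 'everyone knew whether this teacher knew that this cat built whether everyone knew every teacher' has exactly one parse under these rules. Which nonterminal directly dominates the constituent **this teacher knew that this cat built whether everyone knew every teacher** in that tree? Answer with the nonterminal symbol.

S
  NP
    Pron: everyone
  VP
    V: knew
    CP
      C: whether
      S
        NP
          Det: this
          N: teacher
        VP
          V: knew
          CP
            C: that
            S
              NP
                Det: this
                N: cat
              VP
                V: built
                CP
                  C: whether
                  S
                    NP
                      Pron: everyone
                    VP
                      V: knew
                      NP
                        Det: every
                        N: teacher
The span 'this teacher knew that this cat built whether everyone knew every teacher' is the S node built by S → NP VP.
Its mother is the CP built by CP → C S.

CP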